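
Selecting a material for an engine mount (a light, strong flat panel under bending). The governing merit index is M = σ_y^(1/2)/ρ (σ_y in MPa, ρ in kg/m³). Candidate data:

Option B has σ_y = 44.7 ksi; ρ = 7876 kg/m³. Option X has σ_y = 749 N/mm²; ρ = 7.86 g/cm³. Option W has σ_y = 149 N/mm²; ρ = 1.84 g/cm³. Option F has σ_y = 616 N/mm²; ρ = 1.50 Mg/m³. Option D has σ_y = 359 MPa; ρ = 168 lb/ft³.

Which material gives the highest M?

option F

In SI units:
  option B: σ_y = 308.2 MPa, ρ = 7876 kg/m³
  option X: σ_y = 749.0 MPa, ρ = 7860 kg/m³
  option W: σ_y = 149.0 MPa, ρ = 1840 kg/m³
  option F: σ_y = 616.0 MPa, ρ = 1500 kg/m³
  option D: σ_y = 359.0 MPa, ρ = 2691 kg/m³
  option F: M = 16.5×10⁻³
  option D: M = 7.04×10⁻³
  option W: M = 6.63×10⁻³
  option X: M = 3.48×10⁻³
  option B: M = 2.23×10⁻³
Highest index: option F.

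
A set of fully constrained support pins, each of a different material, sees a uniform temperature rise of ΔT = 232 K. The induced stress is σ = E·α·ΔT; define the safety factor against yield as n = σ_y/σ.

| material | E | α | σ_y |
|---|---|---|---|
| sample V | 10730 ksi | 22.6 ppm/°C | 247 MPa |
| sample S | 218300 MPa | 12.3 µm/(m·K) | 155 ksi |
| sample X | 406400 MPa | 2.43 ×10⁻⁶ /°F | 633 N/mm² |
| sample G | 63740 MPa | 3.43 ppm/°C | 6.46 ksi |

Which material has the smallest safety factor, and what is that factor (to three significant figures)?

Converting E to GPa, α to ×10⁻⁶/K, σ_y to MPa, then σ and n for each:
  sample V: E = 73.98, α = 22.6, σ_y = 247.0 → σ = 388 MPa, n = 0.637
  sample S: E = 218.3, α = 12.3, σ_y = 1069 → σ = 623 MPa, n = 1.72
  sample X: E = 406.4, α = 4.37, σ_y = 633.0 → σ = 412 MPa, n = 1.53
  sample G: E = 63.74, α = 3.43, σ_y = 44.54 → σ = 50.7 MPa, n = 0.878
The minimum is sample V at n = 0.637.

sample V, n = 0.637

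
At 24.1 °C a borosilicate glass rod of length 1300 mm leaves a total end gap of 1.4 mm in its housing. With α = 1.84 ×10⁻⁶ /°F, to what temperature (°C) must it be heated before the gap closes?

α = 1.84×10⁻⁶/°F × 9/5 = 3.31×10⁻⁶/K.
α·L₀·ΔT = 1.4 mm ⇒ ΔT = 1.4 / (3.31×10⁻⁶ × 1300.0) = 325.2 K.
T = 24.1 + 325.2 = 349.3 °C.

349 °C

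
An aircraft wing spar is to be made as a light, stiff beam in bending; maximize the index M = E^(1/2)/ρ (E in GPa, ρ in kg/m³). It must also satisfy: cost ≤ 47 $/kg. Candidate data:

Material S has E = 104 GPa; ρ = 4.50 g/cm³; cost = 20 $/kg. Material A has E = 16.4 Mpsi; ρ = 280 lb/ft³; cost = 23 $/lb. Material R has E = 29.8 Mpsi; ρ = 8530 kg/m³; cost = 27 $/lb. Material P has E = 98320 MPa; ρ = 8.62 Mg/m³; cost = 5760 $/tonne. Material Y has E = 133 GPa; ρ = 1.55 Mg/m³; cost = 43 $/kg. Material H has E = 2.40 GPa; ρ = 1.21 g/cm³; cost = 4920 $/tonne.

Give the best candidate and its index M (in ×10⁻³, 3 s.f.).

Screen on constraints: cost ≤ 47 $/kg. Survivors: material S, material P, material Y, material H.
Putting every candidate on a common basis:
  material S: E = 104.0 GPa, ρ = 4500 kg/m³
  material P: E = 98.32 GPa, ρ = 8620 kg/m³
  material Y: E = 133.0 GPa, ρ = 1550 kg/m³
  material H: E = 2.400 GPa, ρ = 1210 kg/m³
  material Y: M = 7.44×10⁻³
  material S: M = 2.27×10⁻³
  material H: M = 1.28×10⁻³
  material P: M = 1.15×10⁻³
The maximum is for material Y.

material Y, M = 7.44×10⁻³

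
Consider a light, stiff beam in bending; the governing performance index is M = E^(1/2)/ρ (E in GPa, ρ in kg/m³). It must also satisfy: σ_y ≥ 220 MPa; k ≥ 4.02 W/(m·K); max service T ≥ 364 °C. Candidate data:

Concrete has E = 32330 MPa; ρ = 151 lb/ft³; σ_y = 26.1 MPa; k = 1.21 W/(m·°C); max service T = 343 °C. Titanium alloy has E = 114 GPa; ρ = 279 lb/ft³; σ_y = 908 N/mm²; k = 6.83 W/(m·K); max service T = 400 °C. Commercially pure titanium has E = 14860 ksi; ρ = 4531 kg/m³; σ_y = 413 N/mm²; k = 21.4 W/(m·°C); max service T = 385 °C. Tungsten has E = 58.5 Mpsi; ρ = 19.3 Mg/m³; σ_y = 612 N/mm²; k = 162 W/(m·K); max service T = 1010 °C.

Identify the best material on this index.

Screen on constraints: σ_y ≥ 220 MPa; k ≥ 4.02 W/(m·K); max service T ≥ 364 °C. Survivors: titanium alloy, commercially pure titanium, tungsten.
Convert each candidate to consistent units, then evaluate M:
  titanium alloy: E = 114.0 GPa, ρ = 4469 kg/m³
  commercially pure titanium: E = 102.5 GPa, ρ = 4531 kg/m³
  tungsten: E = 403.3 GPa, ρ = 19300 kg/m³
  titanium alloy: M = 2.39×10⁻³
  commercially pure titanium: M = 2.23×10⁻³
  tungsten: M = 1.04×10⁻³
Titanium alloy has the largest M.

titanium alloy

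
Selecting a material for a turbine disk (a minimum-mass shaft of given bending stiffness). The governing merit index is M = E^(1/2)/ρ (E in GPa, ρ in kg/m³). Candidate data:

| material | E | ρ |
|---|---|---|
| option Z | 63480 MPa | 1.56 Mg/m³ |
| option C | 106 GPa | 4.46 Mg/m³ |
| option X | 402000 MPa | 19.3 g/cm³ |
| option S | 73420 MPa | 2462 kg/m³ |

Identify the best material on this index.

option Z

After converting to SI:
  option Z: E = 63.48 GPa, ρ = 1560 kg/m³
  option C: E = 106.0 GPa, ρ = 4460 kg/m³
  option X: E = 402.0 GPa, ρ = 19300 kg/m³
  option S: E = 73.42 GPa, ρ = 2462 kg/m³
  option Z: M = 5.11×10⁻³
  option S: M = 3.48×10⁻³
  option C: M = 2.31×10⁻³
  option X: M = 1.04×10⁻³
The maximum is for option Z.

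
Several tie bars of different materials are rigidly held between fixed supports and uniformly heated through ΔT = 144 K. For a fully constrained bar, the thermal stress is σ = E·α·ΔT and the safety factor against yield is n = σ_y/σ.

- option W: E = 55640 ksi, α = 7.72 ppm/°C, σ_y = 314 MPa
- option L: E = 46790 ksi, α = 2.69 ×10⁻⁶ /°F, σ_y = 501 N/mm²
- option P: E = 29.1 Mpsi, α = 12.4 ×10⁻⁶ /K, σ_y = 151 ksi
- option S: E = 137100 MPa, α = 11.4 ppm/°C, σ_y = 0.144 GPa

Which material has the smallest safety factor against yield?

option S

With everything in SI (GPa, ×10⁻⁶/K, MPa):
  option W: E = 383.6, α = 7.72, σ_y = 314.0 → σ = 426 MPa, n = 0.736
  option L: E = 322.6, α = 4.84, σ_y = 501.0 → σ = 225 MPa, n = 2.23
  option P: E = 200.6, α = 12.4, σ_y = 1041 → σ = 358 MPa, n = 2.91
  option S: E = 137.1, α = 11.4, σ_y = 144.0 → σ = 225 MPa, n = 0.640
The minimum is option S at n = 0.640.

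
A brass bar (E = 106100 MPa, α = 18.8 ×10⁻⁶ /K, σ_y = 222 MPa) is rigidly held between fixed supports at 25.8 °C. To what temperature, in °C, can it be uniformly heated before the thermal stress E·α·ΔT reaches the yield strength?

E = 106100 MPa = 106.1 GPa.
E·α·ΔT = 222.0 MPa ⇒ ΔT = 222.0 / (106.1×10³ × 18.8×10⁻⁶) = 111.3 K.
T = 25.8 + 111.3 = 137.1 °C.

137 °C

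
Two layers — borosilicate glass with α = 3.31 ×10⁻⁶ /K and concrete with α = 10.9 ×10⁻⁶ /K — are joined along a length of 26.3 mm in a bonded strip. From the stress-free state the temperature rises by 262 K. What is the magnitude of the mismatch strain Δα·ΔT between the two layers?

1.99×10⁻³

Δα = |3.31 − 10.9|×10⁻⁶/K = 7.59×10⁻⁶/K.
Mismatch strain = Δα·ΔT = 7.59×10⁻⁶ × 262.0 = 1.99×10⁻³.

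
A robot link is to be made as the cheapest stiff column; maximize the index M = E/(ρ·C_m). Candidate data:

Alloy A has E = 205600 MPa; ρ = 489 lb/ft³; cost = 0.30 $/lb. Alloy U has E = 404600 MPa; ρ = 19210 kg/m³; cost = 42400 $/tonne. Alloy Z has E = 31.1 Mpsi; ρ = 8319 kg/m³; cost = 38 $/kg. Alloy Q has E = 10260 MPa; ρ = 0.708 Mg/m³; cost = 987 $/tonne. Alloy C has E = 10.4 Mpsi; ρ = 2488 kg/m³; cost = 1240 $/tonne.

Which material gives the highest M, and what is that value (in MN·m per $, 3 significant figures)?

Normalizing units and computing the index:
  alloy A: E = 205.6 GPa, ρ = 7833 kg/m³, cost = 0.6614 $/kg
  alloy U: E = 404.6 GPa, ρ = 19210 kg/m³, cost = 42.40 $/kg
  alloy Z: E = 214.4 GPa, ρ = 8319 kg/m³, cost = 38.00 $/kg
  alloy Q: E = 10.26 GPa, ρ = 708.0 kg/m³, cost = 0.9870 $/kg
  alloy C: E = 71.71 GPa, ρ = 2488 kg/m³, cost = 1.240 $/kg
  alloy A: M = 39.7 MN·m per $
  alloy C: M = 23.2 MN·m per $
  alloy Q: M = 14.7 MN·m per $
  alloy Z: M = 0.678 MN·m per $
  alloy U: M = 0.497 MN·m per $
Alloy A has the largest M.

alloy A, M = 39.7 MN·m per $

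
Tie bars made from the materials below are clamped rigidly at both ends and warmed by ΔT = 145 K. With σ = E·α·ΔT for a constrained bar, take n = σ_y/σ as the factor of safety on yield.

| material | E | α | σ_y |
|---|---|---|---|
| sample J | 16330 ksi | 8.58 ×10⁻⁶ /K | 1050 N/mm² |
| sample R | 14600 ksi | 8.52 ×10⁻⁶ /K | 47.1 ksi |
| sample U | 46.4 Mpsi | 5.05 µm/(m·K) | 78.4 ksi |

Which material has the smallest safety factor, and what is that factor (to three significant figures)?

Converting E to GPa, α to ×10⁻⁶/K, σ_y to MPa, then σ and n for each:
  sample J: E = 112.6, α = 8.58, σ_y = 1050 → σ = 140 MPa, n = 7.50
  sample R: E = 100.7, α = 8.52, σ_y = 324.7 → σ = 124 MPa, n = 2.61
  sample U: E = 319.9, α = 5.05, σ_y = 540.5 → σ = 234 MPa, n = 2.31
Sample U has the lowest safety factor, n = 2.31.

sample U, n = 2.31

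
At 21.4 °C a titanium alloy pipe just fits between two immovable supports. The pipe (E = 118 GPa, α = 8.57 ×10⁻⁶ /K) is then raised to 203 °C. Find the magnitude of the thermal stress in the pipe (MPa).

ΔT = 181.6 K. Constrained thermal stress σ = E·α·ΔT = 118.0×10³ MPa × 8.57×10⁻⁶ × 181.6 = 184 MPa (compressive).

184 MPa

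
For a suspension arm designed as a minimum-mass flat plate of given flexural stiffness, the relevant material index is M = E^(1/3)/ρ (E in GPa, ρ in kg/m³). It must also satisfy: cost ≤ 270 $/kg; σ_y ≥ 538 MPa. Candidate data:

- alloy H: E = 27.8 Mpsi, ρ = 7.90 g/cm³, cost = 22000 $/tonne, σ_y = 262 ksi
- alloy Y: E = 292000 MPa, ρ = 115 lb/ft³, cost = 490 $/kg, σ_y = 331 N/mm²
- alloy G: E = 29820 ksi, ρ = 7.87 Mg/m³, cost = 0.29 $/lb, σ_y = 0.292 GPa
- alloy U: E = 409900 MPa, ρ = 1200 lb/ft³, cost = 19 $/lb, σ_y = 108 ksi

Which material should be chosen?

alloy H

Screen on constraints: cost ≤ 270 $/kg; σ_y ≥ 538 MPa. Survivors: alloy H, alloy U.
In SI units:
  alloy H: E = 191.7 GPa, ρ = 7900 kg/m³
  alloy U: E = 409.9 GPa, ρ = 19220 kg/m³
  alloy H: M = 0.730×10⁻³
  alloy U: M = 0.386×10⁻³
Highest index: alloy H.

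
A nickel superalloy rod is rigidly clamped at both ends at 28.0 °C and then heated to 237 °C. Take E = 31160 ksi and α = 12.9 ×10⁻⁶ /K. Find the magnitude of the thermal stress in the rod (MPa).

E = 31160 ksi = 214.8 GPa.
ΔT = 209.0 K. Constrained thermal stress σ = E·α·ΔT = 214.8×10³ MPa × 12.9×10⁻⁶ × 209.0 = 579 MPa (compressive).

579 MPa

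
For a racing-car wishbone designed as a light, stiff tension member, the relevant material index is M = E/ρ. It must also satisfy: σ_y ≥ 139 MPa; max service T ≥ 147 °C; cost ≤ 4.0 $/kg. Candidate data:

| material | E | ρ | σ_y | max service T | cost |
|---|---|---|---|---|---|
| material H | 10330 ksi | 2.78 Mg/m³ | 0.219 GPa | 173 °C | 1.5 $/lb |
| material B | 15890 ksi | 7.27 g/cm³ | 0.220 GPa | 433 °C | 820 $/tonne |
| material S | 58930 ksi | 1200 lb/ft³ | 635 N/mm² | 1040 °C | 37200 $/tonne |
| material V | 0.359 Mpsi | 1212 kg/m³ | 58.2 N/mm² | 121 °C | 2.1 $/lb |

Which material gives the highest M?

Screen on constraints: σ_y ≥ 139 MPa; max service T ≥ 147 °C; cost ≤ 4.0 $/kg. Survivors: material H, material B.
Normalizing units and computing the index:
  material H: E = 71.22 GPa, ρ = 2780 kg/m³
  material B: E = 109.6 GPa, ρ = 7270 kg/m³
  material H: M = 25.6 MN·m/kg
  material B: M = 15.1 MN·m/kg
Material H ranks first.

material H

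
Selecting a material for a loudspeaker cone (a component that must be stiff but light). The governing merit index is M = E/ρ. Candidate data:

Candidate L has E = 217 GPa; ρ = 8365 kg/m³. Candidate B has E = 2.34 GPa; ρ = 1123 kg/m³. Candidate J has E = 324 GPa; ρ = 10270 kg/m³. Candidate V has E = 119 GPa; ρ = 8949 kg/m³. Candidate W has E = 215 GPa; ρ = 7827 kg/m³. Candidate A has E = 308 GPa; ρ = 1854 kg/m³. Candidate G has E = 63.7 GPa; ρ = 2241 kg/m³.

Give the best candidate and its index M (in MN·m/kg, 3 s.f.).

Computing M directly (units already consistent):
  candidate A: M = 166 MN·m/kg
  candidate J: M = 31.5 MN·m/kg
  candidate G: M = 28.4 MN·m/kg
  candidate W: M = 27.5 MN·m/kg
  candidate L: M = 25.9 MN·m/kg
  candidate V: M = 13.3 MN·m/kg
  candidate B: M = 2.08 MN·m/kg
Candidate A ranks first.

candidate A, M = 166 MN·m/kg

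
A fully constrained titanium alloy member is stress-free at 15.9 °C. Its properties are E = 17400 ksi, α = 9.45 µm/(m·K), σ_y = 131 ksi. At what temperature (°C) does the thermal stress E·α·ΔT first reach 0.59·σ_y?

E = 17400 ksi = 120.0 GPa.
σ_y = 131 ksi = 903.2 MPa.
E·α·ΔT = 532.9 MPa ⇒ ΔT = 532.9 / (120.0×10³ × 9.45×10⁻⁶) = 470.0 K.
T = 15.9 + 470.0 = 485.9 °C.

486 °C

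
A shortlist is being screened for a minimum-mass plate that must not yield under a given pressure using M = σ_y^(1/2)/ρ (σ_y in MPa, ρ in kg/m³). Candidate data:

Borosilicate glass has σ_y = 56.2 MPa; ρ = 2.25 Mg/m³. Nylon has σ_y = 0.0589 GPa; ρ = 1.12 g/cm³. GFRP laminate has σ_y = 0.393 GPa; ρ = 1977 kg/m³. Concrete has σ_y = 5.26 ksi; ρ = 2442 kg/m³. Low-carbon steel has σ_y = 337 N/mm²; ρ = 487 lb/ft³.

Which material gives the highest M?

GFRP laminate

In SI units:
  borosilicate glass: σ_y = 56.20 MPa, ρ = 2250 kg/m³
  nylon: σ_y = 58.90 MPa, ρ = 1120 kg/m³
  GFRP laminate: σ_y = 393.0 MPa, ρ = 1977 kg/m³
  concrete: σ_y = 36.27 MPa, ρ = 2442 kg/m³
  low-carbon steel: σ_y = 337.0 MPa, ρ = 7801 kg/m³
  GFRP laminate: M = 10.0×10⁻³
  nylon: M = 6.85×10⁻³
  borosilicate glass: M = 3.33×10⁻³
  concrete: M = 2.47×10⁻³
  low-carbon steel: M = 2.35×10⁻³
GFRP laminate ranks first.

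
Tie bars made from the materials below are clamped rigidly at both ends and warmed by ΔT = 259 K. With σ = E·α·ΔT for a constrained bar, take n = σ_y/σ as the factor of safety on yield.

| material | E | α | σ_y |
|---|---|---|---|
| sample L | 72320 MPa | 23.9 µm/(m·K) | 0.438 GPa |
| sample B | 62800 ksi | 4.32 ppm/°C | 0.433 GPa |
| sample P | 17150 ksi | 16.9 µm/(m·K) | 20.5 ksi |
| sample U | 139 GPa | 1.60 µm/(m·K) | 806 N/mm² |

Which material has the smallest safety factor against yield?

sample P

Per material, after unit conversion:
  sample L: E = 72.32, α = 23.9, σ_y = 438.0 → σ = 448 MPa, n = 0.978
  sample B: E = 433.0, α = 4.32, σ_y = 433.0 → σ = 484 MPa, n = 0.894
  sample P: E = 118.2, α = 16.9, σ_y = 141.3 → σ = 518 MPa, n = 0.273
  sample U: E = 139.0, α = 1.60, σ_y = 806.0 → σ = 57.6 MPa, n = 14.0
Smallest n: sample P with n = 0.273.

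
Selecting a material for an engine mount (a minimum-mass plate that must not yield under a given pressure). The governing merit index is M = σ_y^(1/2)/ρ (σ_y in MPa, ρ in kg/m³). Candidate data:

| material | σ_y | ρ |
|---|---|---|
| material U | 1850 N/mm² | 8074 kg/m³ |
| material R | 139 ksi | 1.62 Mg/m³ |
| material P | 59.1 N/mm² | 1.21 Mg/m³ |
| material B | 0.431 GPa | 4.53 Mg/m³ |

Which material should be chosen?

material R

Putting every candidate on a common basis:
  material U: σ_y = 1850 MPa, ρ = 8074 kg/m³
  material R: σ_y = 958.4 MPa, ρ = 1620 kg/m³
  material P: σ_y = 59.10 MPa, ρ = 1210 kg/m³
  material B: σ_y = 431.0 MPa, ρ = 4530 kg/m³
  material R: M = 19.1×10⁻³
  material P: M = 6.35×10⁻³
  material U: M = 5.33×10⁻³
  material B: M = 4.58×10⁻³
Material R has the largest M.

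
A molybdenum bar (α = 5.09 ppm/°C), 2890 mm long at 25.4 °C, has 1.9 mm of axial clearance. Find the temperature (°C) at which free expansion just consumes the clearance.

155 °C

α·L₀·ΔT = 1.9 mm ⇒ ΔT = 1.9 / (5.09×10⁻⁶ × 2890.0) = 129.2 K.
T = 25.4 + 129.2 = 154.6 °C.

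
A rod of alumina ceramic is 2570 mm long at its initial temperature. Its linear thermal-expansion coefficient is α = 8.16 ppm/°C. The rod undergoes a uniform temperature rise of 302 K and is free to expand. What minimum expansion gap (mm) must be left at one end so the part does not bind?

ΔL = α·L₀·ΔT = 8.16×10⁻⁶ × 2570 mm × 302.0 K = 6.33 mm.

6.33 mm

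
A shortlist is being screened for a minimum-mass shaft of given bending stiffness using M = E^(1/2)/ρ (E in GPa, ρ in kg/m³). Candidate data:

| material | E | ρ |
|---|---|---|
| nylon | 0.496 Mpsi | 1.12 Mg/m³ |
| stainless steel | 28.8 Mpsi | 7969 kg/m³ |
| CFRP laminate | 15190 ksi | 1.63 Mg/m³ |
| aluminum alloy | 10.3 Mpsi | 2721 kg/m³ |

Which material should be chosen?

CFRP laminate

Convert each candidate to consistent units, then evaluate M:
  nylon: E = 3.420 GPa, ρ = 1120 kg/m³
  stainless steel: E = 198.6 GPa, ρ = 7969 kg/m³
  CFRP laminate: E = 104.7 GPa, ρ = 1630 kg/m³
  aluminum alloy: E = 71.02 GPa, ρ = 2721 kg/m³
  CFRP laminate: M = 6.28×10⁻³
  aluminum alloy: M = 3.10×10⁻³
  stainless steel: M = 1.77×10⁻³
  nylon: M = 1.65×10⁻³
CFRP laminate has the largest M.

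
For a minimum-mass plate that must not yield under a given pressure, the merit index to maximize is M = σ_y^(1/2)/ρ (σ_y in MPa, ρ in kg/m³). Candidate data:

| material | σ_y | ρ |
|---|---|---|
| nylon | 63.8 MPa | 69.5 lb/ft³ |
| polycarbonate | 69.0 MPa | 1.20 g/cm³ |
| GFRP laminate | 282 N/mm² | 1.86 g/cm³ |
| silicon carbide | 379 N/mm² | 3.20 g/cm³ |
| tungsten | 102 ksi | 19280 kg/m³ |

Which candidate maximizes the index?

Putting every candidate on a common basis:
  nylon: σ_y = 63.80 MPa, ρ = 1113 kg/m³
  polycarbonate: σ_y = 69.00 MPa, ρ = 1200 kg/m³
  GFRP laminate: σ_y = 282.0 MPa, ρ = 1860 kg/m³
  silicon carbide: σ_y = 379.0 MPa, ρ = 3200 kg/m³
  tungsten: σ_y = 703.3 MPa, ρ = 19280 kg/m³
  GFRP laminate: M = 9.03×10⁻³
  nylon: M = 7.17×10⁻³
  polycarbonate: M = 6.92×10⁻³
  silicon carbide: M = 6.08×10⁻³
  tungsten: M = 1.38×10⁻³
Highest index: GFRP laminate.

GFRP laminate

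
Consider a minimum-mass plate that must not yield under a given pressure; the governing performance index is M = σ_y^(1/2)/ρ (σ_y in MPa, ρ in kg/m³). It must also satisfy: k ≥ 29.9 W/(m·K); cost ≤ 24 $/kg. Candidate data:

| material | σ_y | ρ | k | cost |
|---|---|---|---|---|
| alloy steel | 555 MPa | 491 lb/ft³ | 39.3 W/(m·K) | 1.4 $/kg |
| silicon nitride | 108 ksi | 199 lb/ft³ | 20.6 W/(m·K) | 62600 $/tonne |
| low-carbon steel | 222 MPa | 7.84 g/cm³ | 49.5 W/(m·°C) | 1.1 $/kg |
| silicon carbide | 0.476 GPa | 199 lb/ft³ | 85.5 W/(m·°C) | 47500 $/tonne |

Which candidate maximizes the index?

alloy steel

Screen on constraints: k ≥ 29.9 W/(m·K); cost ≤ 24 $/kg. Survivors: alloy steel, low-carbon steel.
After converting to SI:
  alloy steel: σ_y = 555.0 MPa, ρ = 7865 kg/m³
  low-carbon steel: σ_y = 222.0 MPa, ρ = 7840 kg/m³
  alloy steel: M = 3.00×10⁻³
  low-carbon steel: M = 1.90×10⁻³
The maximum is for alloy steel.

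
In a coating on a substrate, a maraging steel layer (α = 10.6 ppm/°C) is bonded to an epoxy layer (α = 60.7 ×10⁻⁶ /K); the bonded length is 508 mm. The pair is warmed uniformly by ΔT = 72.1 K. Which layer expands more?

epoxy

α(maraging steel) = 10.6×10⁻⁶/K vs α(epoxy) = 60.7×10⁻⁶/K.
Higher α expands more for the same ΔT: epoxy.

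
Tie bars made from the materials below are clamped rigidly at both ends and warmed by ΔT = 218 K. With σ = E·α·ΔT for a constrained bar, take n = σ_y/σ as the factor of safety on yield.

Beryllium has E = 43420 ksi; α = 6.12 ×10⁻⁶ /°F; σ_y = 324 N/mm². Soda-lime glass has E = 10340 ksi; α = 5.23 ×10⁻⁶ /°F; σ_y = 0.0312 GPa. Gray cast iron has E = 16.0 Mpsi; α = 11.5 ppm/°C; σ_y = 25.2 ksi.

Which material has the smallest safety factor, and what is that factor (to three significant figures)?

Converting E to GPa, α to ×10⁻⁶/K, σ_y to MPa, then σ and n for each:
  beryllium: E = 299.4, α = 11.0, σ_y = 324.0 → σ = 719 MPa, n = 0.451
  soda-lime glass: E = 71.29, α = 9.41, σ_y = 31.20 → σ = 146 MPa, n = 0.213
  gray cast iron: E = 110.3, α = 11.5, σ_y = 173.7 → σ = 277 MPa, n = 0.628
Smallest n: soda-lime glass with n = 0.213.

soda-lime glass, n = 0.213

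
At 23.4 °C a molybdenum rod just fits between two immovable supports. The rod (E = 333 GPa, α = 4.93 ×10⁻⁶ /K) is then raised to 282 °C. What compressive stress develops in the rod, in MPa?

ΔT = 258.6 K. Constrained thermal stress σ = E·α·ΔT = 333.0×10³ MPa × 4.93×10⁻⁶ × 258.6 = 425 MPa (compressive).

425 MPa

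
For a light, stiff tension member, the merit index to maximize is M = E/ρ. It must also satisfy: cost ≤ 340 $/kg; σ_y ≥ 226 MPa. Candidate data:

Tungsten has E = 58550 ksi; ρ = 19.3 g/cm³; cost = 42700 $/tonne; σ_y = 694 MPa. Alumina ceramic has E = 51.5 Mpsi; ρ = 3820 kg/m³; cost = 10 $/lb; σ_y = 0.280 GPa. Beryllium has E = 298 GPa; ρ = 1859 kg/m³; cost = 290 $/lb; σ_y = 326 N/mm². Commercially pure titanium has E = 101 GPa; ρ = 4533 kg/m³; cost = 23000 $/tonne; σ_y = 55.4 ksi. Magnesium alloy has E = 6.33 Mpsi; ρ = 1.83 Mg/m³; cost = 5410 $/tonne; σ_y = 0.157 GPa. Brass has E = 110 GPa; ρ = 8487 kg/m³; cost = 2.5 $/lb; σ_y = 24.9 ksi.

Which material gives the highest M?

alumina ceramic

Screen on constraints: cost ≤ 340 $/kg; σ_y ≥ 226 MPa. Survivors: tungsten, alumina ceramic, commercially pure titanium.
Normalizing units and computing the index:
  tungsten: E = 403.7 GPa, ρ = 19300 kg/m³
  alumina ceramic: E = 355.1 GPa, ρ = 3820 kg/m³
  commercially pure titanium: E = 101.0 GPa, ρ = 4533 kg/m³
  alumina ceramic: M = 93.0 MN·m/kg
  commercially pure titanium: M = 22.3 MN·m/kg
  tungsten: M = 20.9 MN·m/kg
Highest index: alumina ceramic.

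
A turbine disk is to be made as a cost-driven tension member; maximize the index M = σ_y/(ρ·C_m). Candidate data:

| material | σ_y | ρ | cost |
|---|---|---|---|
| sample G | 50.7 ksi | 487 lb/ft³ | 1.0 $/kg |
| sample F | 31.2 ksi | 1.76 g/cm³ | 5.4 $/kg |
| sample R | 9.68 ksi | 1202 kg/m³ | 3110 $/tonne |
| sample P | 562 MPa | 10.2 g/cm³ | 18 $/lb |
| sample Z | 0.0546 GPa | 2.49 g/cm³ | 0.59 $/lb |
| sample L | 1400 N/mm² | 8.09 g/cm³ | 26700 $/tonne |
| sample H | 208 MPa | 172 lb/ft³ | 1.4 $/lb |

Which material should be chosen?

Normalizing units and computing the index:
  sample G: σ_y = 349.6 MPa, ρ = 7801 kg/m³, cost = 1.000 $/kg
  sample F: σ_y = 215.1 MPa, ρ = 1760 kg/m³, cost = 5.400 $/kg
  sample R: σ_y = 66.74 MPa, ρ = 1202 kg/m³, cost = 3.110 $/kg
  sample P: σ_y = 562.0 MPa, ρ = 10200 kg/m³, cost = 39.68 $/kg
  sample Z: σ_y = 54.60 MPa, ρ = 2490 kg/m³, cost = 1.301 $/kg
  sample L: σ_y = 1400 MPa, ρ = 8090 kg/m³, cost = 26.70 $/kg
  sample H: σ_y = 208.0 MPa, ρ = 2755 kg/m³, cost = 3.086 $/kg
  sample G: M = 44.8 kN·m per $
  sample H: M = 24.5 kN·m per $
  sample F: M = 22.6 kN·m per $
  sample R: M = 17.9 kN·m per $
  sample Z: M = 16.9 kN·m per $
  sample L: M = 6.48 kN·m per $
  sample P: M = 1.39 kN·m per $
Highest index: sample G.

sample G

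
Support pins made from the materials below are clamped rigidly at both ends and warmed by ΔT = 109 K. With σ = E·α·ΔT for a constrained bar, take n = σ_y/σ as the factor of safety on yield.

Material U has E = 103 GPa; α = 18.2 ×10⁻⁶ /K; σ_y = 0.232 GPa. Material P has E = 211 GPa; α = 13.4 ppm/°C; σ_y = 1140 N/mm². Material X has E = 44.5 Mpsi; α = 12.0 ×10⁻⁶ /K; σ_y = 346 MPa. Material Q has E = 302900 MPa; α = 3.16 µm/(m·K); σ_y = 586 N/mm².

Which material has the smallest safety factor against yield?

Converting E to GPa, α to ×10⁻⁶/K, σ_y to MPa, then σ and n for each:
  material U: E = 103.0, α = 18.2, σ_y = 232.0 → σ = 204 MPa, n = 1.14
  material P: E = 211.0, α = 13.4, σ_y = 1140 → σ = 308 MPa, n = 3.70
  material X: E = 306.8, α = 12.0, σ_y = 346.0 → σ = 401 MPa, n = 0.862
  material Q: E = 302.9, α = 3.16, σ_y = 586.0 → σ = 104 MPa, n = 5.62
Smallest n: material X with n = 0.862.

material X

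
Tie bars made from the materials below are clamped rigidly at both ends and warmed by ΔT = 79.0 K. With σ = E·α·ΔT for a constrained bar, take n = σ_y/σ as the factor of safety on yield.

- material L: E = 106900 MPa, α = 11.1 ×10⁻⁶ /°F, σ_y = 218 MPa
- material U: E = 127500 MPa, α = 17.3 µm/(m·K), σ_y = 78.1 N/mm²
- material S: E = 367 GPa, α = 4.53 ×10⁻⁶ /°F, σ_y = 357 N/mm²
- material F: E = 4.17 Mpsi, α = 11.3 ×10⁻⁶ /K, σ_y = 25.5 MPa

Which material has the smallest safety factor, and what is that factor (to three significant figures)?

With everything in SI (GPa, ×10⁻⁶/K, MPa):
  material L: E = 106.9, α = 20.0, σ_y = 218.0 → σ = 169 MPa, n = 1.29
  material U: E = 127.5, α = 17.3, σ_y = 78.10 → σ = 174 MPa, n = 0.448
  material S: E = 367.0, α = 8.15, σ_y = 357.0 → σ = 236 MPa, n = 1.51
  material F: E = 28.75, α = 11.3, σ_y = 25.50 → σ = 25.7 MPa, n = 0.994
Smallest n: material U with n = 0.448.

material U, n = 0.448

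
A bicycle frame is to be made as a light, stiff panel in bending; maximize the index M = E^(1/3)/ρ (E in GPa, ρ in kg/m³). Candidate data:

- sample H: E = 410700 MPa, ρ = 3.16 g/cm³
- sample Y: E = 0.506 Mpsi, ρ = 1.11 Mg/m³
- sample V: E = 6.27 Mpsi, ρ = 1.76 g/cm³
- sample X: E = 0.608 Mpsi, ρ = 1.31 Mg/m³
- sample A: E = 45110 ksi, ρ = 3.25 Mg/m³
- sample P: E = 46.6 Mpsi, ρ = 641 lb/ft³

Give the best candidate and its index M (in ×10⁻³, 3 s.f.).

After converting to SI:
  sample H: E = 410.7 GPa, ρ = 3160 kg/m³
  sample Y: E = 3.489 GPa, ρ = 1110 kg/m³
  sample V: E = 43.23 GPa, ρ = 1760 kg/m³
  sample X: E = 4.192 GPa, ρ = 1310 kg/m³
  sample A: E = 311.0 GPa, ρ = 3250 kg/m³
  sample P: E = 321.3 GPa, ρ = 10270 kg/m³
  sample H: M = 2.35×10⁻³
  sample A: M = 2.08×10⁻³
  sample V: M = 1.99×10⁻³
  sample Y: M = 1.37×10⁻³
  sample X: M = 1.23×10⁻³
  sample P: M = 0.667×10⁻³
Sample H ranks first.

sample H, M = 2.35×10⁻³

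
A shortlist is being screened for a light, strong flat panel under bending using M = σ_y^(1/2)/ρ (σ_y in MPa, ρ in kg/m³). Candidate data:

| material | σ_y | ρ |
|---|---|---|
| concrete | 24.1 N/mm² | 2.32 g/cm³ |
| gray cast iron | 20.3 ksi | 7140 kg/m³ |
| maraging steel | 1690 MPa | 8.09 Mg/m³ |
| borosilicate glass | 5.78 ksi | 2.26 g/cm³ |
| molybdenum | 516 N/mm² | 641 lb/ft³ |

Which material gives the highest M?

Convert each candidate to consistent units, then evaluate M:
  concrete: σ_y = 24.10 MPa, ρ = 2320 kg/m³
  gray cast iron: σ_y = 140.0 MPa, ρ = 7140 kg/m³
  maraging steel: σ_y = 1690 MPa, ρ = 8090 kg/m³
  borosilicate glass: σ_y = 39.85 MPa, ρ = 2260 kg/m³
  molybdenum: σ_y = 516.0 MPa, ρ = 10270 kg/m³
  maraging steel: M = 5.08×10⁻³
  borosilicate glass: M = 2.79×10⁻³
  molybdenum: M = 2.21×10⁻³
  concrete: M = 2.12×10⁻³
  gray cast iron: M = 1.66×10⁻³
The maximum is for maraging steel.

maraging steel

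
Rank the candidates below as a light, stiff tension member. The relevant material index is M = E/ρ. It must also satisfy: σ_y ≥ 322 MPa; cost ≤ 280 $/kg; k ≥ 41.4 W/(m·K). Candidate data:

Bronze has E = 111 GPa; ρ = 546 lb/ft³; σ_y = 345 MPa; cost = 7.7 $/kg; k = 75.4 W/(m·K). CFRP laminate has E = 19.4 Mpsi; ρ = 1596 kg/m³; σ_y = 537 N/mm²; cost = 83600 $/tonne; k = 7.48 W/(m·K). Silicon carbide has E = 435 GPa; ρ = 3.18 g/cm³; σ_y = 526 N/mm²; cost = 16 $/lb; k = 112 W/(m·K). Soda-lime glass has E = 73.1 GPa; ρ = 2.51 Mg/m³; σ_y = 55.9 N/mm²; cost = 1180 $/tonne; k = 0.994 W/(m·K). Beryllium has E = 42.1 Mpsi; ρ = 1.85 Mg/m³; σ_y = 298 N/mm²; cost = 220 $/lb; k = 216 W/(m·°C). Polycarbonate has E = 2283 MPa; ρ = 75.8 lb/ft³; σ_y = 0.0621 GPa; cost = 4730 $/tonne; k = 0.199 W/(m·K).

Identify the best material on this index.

silicon carbide

Screen on constraints: σ_y ≥ 322 MPa; cost ≤ 280 $/kg; k ≥ 41.4 W/(m·K). Survivors: bronze, silicon carbide.
Convert each candidate to consistent units, then evaluate M:
  bronze: E = 111.0 GPa, ρ = 8746 kg/m³
  silicon carbide: E = 435.0 GPa, ρ = 3180 kg/m³
  silicon carbide: M = 137 MN·m/kg
  bronze: M = 12.7 MN·m/kg
Silicon carbide has the largest M.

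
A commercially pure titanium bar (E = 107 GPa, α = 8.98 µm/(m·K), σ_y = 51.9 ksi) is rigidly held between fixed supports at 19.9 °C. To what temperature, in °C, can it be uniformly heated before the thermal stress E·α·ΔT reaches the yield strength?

σ_y = 51.9 ksi = 357.8 MPa.
E·α·ΔT = 357.8 MPa ⇒ ΔT = 357.8 / (107.0×10³ × 8.98×10⁻⁶) = 372.4 K.
T = 19.9 + 372.4 = 392.3 °C.

392 °C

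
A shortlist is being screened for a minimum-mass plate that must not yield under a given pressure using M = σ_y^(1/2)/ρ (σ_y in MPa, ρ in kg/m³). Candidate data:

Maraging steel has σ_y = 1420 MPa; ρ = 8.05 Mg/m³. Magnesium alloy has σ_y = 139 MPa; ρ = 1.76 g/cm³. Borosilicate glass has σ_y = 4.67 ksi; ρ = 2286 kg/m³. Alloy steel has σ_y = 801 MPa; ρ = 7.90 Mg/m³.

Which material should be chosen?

magnesium alloy

In SI units:
  maraging steel: σ_y = 1420 MPa, ρ = 8050 kg/m³
  magnesium alloy: σ_y = 139.0 MPa, ρ = 1760 kg/m³
  borosilicate glass: σ_y = 32.20 MPa, ρ = 2286 kg/m³
  alloy steel: σ_y = 801.0 MPa, ρ = 7900 kg/m³
  magnesium alloy: M = 6.70×10⁻³
  maraging steel: M = 4.68×10⁻³
  alloy steel: M = 3.58×10⁻³
  borosilicate glass: M = 2.48×10⁻³
The maximum is for magnesium alloy.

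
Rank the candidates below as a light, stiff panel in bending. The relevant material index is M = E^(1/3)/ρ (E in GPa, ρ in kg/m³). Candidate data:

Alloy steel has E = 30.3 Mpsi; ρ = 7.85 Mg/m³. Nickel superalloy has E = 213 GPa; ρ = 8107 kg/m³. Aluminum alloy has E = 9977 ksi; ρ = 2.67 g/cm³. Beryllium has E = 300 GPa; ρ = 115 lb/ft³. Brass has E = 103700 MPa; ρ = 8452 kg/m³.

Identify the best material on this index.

beryllium

In SI units:
  alloy steel: E = 208.9 GPa, ρ = 7850 kg/m³
  nickel superalloy: E = 213.0 GPa, ρ = 8107 kg/m³
  aluminum alloy: E = 68.79 GPa, ρ = 2670 kg/m³
  beryllium: E = 300.0 GPa, ρ = 1842 kg/m³
  brass: E = 103.7 GPa, ρ = 8452 kg/m³
  beryllium: M = 3.63×10⁻³
  aluminum alloy: M = 1.53×10⁻³
  alloy steel: M = 0.756×10⁻³
  nickel superalloy: M = 0.737×10⁻³
  brass: M = 0.556×10⁻³
Beryllium ranks first.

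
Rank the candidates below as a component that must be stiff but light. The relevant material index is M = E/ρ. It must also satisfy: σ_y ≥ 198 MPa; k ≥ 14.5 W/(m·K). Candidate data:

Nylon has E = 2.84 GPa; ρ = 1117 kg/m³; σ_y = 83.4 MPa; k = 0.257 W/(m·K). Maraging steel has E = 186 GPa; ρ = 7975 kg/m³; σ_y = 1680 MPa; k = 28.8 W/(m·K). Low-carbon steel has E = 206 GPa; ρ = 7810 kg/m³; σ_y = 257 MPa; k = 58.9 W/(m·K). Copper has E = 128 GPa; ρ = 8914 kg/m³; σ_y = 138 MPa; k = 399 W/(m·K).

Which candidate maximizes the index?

Screen on constraints: σ_y ≥ 198 MPa; k ≥ 14.5 W/(m·K). Survivors: maraging steel, low-carbon steel.
Per-candidate index values:
  low-carbon steel: M = 26.4 MN·m/kg
  maraging steel: M = 23.3 MN·m/kg
Low-carbon steel has the largest M.

low-carbon steel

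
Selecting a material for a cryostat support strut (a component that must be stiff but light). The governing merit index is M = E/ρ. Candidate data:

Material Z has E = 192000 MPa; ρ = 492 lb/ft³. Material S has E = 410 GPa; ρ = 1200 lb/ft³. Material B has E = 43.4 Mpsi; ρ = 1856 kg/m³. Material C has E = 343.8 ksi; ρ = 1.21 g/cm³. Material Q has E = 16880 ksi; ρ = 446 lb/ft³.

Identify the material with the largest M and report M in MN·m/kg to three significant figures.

Convert each candidate to consistent units, then evaluate M:
  material Z: E = 192.0 GPa, ρ = 7881 kg/m³
  material S: E = 410.0 GPa, ρ = 19220 kg/m³
  material B: E = 299.2 GPa, ρ = 1856 kg/m³
  material C: E = 2.370 GPa, ρ = 1210 kg/m³
  material Q: E = 116.4 GPa, ρ = 7144 kg/m³
  material B: M = 161 MN·m/kg
  material Z: M = 24.4 MN·m/kg
  material S: M = 21.3 MN·m/kg
  material Q: M = 16.3 MN·m/kg
  material C: M = 1.96 MN·m/kg
Material B has the largest M.

material B, M = 161 MN·m/kg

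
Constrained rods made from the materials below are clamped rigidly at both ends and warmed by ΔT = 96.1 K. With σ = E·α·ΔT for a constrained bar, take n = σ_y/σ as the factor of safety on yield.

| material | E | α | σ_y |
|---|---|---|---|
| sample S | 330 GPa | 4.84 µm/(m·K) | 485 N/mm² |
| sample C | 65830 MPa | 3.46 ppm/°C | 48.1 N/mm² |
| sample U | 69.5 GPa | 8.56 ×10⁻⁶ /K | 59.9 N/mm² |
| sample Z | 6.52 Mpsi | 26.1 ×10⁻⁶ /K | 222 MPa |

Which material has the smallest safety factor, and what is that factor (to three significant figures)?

sample U, n = 1.05

Converting E to GPa, α to ×10⁻⁶/K, σ_y to MPa, then σ and n for each:
  sample S: E = 330.0, α = 4.84, σ_y = 485.0 → σ = 153 MPa, n = 3.16
  sample C: E = 65.83, α = 3.46, σ_y = 48.10 → σ = 21.9 MPa, n = 2.20
  sample U: E = 69.50, α = 8.56, σ_y = 59.90 → σ = 57.2 MPa, n = 1.05
  sample Z: E = 44.95, α = 26.1, σ_y = 222.0 → σ = 113 MPa, n = 1.97
Smallest n: sample U with n = 1.05.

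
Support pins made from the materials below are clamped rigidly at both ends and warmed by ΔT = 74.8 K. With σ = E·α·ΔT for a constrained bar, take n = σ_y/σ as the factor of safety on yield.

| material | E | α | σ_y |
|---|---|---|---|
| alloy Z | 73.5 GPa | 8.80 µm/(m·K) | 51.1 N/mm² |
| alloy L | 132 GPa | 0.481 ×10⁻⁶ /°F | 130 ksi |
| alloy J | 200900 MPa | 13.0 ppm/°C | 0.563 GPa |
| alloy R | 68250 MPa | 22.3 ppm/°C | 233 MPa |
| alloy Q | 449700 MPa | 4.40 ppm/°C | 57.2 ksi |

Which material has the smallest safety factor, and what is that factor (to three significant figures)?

In consistent units (E in GPa, α in ×10⁻⁶/K, σ_y in MPa):
  alloy Z: E = 73.50, α = 8.80, σ_y = 51.10 → σ = 48.4 MPa, n = 1.06
  alloy L: E = 132.0, α = 0.866, σ_y = 896.3 → σ = 8.55 MPa, n = 105
  alloy J: E = 200.9, α = 13.0, σ_y = 563.0 → σ = 195 MPa, n = 2.88
  alloy R: E = 68.25, α = 22.3, σ_y = 233.0 → σ = 114 MPa, n = 2.05
  alloy Q: E = 449.7, α = 4.40, σ_y = 394.4 → σ = 148 MPa, n = 2.66
The minimum is alloy Z at n = 1.06.

alloy Z, n = 1.06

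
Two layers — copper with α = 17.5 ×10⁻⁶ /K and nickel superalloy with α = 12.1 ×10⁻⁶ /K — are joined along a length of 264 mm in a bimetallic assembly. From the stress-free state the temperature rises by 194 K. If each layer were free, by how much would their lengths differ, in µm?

Δα = |17.5 − 12.1|×10⁻⁶/K = 5.40×10⁻⁶/K.
ΔL_mismatch = Δα·L·ΔT = 5.40×10⁻⁶ × 264.0 mm × 194.0 K = 277 µm.

277 µm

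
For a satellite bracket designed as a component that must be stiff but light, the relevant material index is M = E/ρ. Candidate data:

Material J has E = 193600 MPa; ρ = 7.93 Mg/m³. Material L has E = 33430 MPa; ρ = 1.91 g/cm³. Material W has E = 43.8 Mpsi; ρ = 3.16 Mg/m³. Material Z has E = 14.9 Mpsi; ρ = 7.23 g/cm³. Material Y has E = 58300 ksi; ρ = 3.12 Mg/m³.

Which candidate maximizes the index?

material Y

Putting every candidate on a common basis:
  material J: E = 193.6 GPa, ρ = 7930 kg/m³
  material L: E = 33.43 GPa, ρ = 1910 kg/m³
  material W: E = 302.0 GPa, ρ = 3160 kg/m³
  material Z: E = 102.7 GPa, ρ = 7230 kg/m³
  material Y: E = 402.0 GPa, ρ = 3120 kg/m³
  material Y: M = 129 MN·m/kg
  material W: M = 95.6 MN·m/kg
  material J: M = 24.4 MN·m/kg
  material L: M = 17.5 MN·m/kg
  material Z: M = 14.2 MN·m/kg
Material Y has the largest M.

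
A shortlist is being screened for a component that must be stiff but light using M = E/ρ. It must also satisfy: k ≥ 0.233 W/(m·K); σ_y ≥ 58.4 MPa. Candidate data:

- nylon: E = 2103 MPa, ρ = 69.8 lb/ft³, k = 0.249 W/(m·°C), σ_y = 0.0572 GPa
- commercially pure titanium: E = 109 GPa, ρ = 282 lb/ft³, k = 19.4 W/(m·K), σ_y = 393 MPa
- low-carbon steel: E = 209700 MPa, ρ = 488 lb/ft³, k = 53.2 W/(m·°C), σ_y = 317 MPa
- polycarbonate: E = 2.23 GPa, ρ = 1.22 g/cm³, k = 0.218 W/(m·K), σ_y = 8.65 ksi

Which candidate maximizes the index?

Screen on constraints: k ≥ 0.233 W/(m·K); σ_y ≥ 58.4 MPa. Survivors: commercially pure titanium, low-carbon steel.
Putting every candidate on a common basis:
  commercially pure titanium: E = 109.0 GPa, ρ = 4517 kg/m³
  low-carbon steel: E = 209.7 GPa, ρ = 7817 kg/m³
  low-carbon steel: M = 26.8 MN·m/kg
  commercially pure titanium: M = 24.1 MN·m/kg
Low-carbon steel ranks first.

low-carbon steel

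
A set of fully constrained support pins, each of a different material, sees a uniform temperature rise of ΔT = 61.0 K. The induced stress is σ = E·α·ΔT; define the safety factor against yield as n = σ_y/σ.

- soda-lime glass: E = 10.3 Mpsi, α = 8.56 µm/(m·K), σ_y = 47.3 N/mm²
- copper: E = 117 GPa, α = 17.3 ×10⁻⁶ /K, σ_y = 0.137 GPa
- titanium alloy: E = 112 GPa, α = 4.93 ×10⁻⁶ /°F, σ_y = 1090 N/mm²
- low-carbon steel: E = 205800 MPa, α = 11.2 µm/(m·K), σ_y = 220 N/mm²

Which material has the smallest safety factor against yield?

Converting E to GPa, α to ×10⁻⁶/K, σ_y to MPa, then σ and n for each:
  soda-lime glass: E = 71.02, α = 8.56, σ_y = 47.30 → σ = 37.1 MPa, n = 1.28
  copper: E = 117.0, α = 17.3, σ_y = 137.0 → σ = 123 MPa, n = 1.11
  titanium alloy: E = 112.0, α = 8.87, σ_y = 1090 → σ = 60.6 MPa, n = 18.0
  low-carbon steel: E = 205.8, α = 11.2, σ_y = 220.0 → σ = 141 MPa, n = 1.56
Copper has the lowest safety factor, n = 1.11.

copper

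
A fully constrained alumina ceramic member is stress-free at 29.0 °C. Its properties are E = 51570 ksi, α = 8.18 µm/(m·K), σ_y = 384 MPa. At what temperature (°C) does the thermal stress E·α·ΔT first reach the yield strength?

E = 51570 ksi = 355.6 GPa.
E·α·ΔT = 384.0 MPa ⇒ ΔT = 384.0 / (355.6×10³ × 8.18×10⁻⁶) = 132.0 K.
T = 29.0 + 132.0 = 161.0 °C.

161 °C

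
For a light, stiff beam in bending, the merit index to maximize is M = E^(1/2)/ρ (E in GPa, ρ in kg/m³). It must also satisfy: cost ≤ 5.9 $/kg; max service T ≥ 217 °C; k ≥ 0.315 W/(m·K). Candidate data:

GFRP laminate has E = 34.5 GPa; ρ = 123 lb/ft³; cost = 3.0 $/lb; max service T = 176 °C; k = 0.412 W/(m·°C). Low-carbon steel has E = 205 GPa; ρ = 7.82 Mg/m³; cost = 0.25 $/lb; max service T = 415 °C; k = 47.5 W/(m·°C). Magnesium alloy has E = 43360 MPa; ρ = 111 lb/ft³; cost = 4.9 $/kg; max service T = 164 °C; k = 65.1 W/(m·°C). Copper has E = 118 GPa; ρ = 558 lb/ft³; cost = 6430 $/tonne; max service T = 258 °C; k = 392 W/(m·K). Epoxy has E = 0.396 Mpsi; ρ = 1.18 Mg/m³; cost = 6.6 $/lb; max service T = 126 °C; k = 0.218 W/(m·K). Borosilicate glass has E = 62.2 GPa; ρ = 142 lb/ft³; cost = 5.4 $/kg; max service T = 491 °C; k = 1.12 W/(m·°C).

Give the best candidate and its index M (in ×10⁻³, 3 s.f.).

borosilicate glass, M = 3.47×10⁻³

Screen on constraints: cost ≤ 5.9 $/kg; max service T ≥ 217 °C; k ≥ 0.315 W/(m·K). Survivors: low-carbon steel, borosilicate glass.
In SI units:
  low-carbon steel: E = 205.0 GPa, ρ = 7820 kg/m³
  borosilicate glass: E = 62.20 GPa, ρ = 2275 kg/m³
  borosilicate glass: M = 3.47×10⁻³
  low-carbon steel: M = 1.83×10⁻³
The maximum is for borosilicate glass.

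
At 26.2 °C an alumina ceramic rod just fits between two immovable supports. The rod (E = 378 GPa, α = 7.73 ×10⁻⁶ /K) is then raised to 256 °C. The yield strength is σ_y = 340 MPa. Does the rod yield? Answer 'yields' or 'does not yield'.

ΔT = 229.8 K. Constrained thermal stress σ = E·α·ΔT = 378.0×10³ MPa × 7.73×10⁻⁶ × 229.8 = 671 MPa (compressive).
Compare to σ_y = 340 MPa: σ ≥ σ_y, so it yields.

yields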